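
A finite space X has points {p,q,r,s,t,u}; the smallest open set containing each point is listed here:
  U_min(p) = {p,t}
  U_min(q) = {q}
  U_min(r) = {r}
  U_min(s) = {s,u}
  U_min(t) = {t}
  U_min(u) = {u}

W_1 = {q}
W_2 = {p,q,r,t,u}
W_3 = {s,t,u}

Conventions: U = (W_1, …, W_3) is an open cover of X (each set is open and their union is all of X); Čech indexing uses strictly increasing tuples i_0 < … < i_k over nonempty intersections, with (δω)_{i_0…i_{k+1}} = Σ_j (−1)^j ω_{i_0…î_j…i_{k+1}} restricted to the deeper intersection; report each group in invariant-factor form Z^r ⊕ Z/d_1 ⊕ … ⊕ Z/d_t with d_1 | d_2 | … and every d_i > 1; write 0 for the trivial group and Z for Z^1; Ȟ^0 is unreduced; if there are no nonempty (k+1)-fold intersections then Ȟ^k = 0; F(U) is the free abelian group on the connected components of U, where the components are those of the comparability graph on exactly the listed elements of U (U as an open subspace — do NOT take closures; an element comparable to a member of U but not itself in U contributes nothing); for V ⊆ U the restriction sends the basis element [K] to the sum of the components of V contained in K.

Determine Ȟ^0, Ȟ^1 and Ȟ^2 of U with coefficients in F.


Ȟ^0 ≅ Z^4,  Ȟ^1 ≅ 0,  Ȟ^2 ≅ 0

nerve simplices:
  W12={q} W23={t,u}
components per intersection:
  W1: {q}
  W2: {p,t} {q} {r} {u}
  W3: {s,u} {t}
  W12: {q}
  W23: {t} {u}
C dims 7,3; δ0: rk 3, SNF 1^3
degree 0: 7−3−0 = 4 → Ȟ^0 ≅ Z^4
degree 1: 3−0−3 = 0 → Ȟ^1 ≅ 0
degree 2: 0−0−0 = 0 → Ȟ^2 ≅ 0


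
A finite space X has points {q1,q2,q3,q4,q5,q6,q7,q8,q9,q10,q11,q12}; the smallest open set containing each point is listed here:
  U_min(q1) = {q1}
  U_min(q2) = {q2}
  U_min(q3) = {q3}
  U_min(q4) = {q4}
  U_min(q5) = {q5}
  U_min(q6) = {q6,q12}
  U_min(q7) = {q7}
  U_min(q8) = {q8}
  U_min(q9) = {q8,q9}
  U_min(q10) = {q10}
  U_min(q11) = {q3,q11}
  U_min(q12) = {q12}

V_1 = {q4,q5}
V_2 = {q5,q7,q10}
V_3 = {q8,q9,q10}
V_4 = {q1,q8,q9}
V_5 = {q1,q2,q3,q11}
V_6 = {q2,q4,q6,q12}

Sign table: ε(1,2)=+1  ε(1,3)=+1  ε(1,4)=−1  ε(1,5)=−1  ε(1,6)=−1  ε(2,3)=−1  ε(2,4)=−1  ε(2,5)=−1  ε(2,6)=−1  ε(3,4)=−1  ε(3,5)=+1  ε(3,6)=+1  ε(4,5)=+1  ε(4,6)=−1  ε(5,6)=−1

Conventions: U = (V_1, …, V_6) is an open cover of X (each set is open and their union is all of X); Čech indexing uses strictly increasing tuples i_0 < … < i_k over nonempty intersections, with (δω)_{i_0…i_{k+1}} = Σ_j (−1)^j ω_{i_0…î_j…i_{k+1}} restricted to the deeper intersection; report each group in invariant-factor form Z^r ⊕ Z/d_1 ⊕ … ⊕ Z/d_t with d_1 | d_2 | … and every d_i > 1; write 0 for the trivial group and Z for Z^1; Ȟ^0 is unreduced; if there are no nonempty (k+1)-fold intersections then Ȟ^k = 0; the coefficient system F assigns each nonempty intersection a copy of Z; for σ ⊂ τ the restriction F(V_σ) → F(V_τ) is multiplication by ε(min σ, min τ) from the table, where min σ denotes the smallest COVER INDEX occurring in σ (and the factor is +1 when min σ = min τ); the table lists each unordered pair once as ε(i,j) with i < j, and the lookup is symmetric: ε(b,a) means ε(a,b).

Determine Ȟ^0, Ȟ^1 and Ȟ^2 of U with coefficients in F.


Ȟ^0 = Z, Ȟ^1 = Z and Ȟ^2 = 0

nonempty intersections:
  V12={q5} V16={q4} V23={q10} V34={q8,q9} V45={q1} V56={q2}
C dims 6,6; δ0: rk 5, SNF 1^5
Ȟ^0: (6−5)−0=1 ⇒ Z
Ȟ^1: (6−0)−5=1 ⇒ Z
Ȟ^2: (0−0)−0=0 ⇒ 0


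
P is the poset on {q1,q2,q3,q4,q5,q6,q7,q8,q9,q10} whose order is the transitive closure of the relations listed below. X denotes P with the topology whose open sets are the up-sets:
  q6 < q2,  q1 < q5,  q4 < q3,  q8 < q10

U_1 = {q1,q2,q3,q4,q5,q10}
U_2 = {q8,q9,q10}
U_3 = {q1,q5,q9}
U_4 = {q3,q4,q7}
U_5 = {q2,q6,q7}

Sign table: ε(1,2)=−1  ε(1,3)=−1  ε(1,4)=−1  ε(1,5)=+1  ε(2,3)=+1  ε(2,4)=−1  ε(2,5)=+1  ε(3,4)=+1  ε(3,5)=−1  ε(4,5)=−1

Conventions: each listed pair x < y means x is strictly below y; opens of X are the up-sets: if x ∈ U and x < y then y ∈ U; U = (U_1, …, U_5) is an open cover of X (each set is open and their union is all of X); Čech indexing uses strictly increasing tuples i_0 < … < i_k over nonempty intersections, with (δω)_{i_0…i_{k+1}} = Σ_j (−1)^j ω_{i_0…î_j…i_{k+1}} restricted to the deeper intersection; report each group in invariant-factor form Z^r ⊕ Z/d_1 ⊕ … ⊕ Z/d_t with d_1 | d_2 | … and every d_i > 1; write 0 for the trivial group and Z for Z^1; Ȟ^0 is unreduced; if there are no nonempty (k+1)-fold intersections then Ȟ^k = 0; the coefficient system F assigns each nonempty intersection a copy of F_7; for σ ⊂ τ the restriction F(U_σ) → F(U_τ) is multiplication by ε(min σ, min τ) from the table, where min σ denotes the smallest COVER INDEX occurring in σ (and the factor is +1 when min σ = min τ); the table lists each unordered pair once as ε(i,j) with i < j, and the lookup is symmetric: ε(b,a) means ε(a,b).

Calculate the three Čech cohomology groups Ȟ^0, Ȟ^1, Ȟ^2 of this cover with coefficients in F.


nonempty overlaps:
  U12={q10} U13={q1,q5} U14={q3,q4} U15={q2} U23={q9} U45={q7}
C dims 5,6; δ0: rk_F7 4
degree 0: 5−4−0 = 1 → Ȟ^0 ≅ Z/7
degree 1: 6−0−4 = 2 → Ȟ^1 ≅ Z/7 ⊕ Z/7
degree 2: 0−0−0 = 0 → Ȟ^2 ≅ 0

Ȟ^0 = Z/7,  Ȟ^1 = Z/7 ⊕ Z/7,  Ȟ^2 = 0


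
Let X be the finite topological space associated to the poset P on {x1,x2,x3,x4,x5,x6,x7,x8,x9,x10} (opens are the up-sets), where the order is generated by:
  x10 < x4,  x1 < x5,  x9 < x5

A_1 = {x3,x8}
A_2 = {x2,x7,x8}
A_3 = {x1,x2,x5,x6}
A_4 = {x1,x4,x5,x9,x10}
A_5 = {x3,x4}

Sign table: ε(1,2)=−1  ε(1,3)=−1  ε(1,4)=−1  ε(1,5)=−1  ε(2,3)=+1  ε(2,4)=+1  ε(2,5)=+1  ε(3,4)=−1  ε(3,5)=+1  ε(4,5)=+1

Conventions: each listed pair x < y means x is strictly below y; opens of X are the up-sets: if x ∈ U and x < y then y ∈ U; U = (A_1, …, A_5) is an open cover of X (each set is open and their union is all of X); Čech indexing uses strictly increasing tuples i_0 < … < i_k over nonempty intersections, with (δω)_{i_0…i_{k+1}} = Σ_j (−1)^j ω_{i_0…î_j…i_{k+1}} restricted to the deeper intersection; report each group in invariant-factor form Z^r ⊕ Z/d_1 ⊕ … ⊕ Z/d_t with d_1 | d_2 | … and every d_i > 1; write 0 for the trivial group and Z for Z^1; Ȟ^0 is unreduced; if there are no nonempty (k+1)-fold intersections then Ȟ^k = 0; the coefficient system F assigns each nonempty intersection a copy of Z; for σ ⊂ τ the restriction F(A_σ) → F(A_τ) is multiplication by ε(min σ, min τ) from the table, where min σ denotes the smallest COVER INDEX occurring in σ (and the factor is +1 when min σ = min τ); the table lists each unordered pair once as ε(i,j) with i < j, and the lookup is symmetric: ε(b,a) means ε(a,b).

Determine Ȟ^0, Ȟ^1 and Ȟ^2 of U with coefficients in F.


Ȟ^0(U;F) ≅ 0; Ȟ^1(U;F) ≅ Z/2; Ȟ^2(U;F) ≅ 0

intersection data:
  A12={x8} A15={x3} A23={x2} A34={x1,x5} A45={x4}
C dims 5,5; δ0: rk 5, SNF 1^4·2
Ȟ^0 = (5 − 5) − 0 = 0, so Ȟ^0 ≅ 0
Ȟ^1 = (5 − 0) − 5 = 0 plus torsion [2], so Ȟ^1 ≅ Z/2
Ȟ^2 = (0 − 0) − 0 = 0, so Ȟ^2 ≅ 0


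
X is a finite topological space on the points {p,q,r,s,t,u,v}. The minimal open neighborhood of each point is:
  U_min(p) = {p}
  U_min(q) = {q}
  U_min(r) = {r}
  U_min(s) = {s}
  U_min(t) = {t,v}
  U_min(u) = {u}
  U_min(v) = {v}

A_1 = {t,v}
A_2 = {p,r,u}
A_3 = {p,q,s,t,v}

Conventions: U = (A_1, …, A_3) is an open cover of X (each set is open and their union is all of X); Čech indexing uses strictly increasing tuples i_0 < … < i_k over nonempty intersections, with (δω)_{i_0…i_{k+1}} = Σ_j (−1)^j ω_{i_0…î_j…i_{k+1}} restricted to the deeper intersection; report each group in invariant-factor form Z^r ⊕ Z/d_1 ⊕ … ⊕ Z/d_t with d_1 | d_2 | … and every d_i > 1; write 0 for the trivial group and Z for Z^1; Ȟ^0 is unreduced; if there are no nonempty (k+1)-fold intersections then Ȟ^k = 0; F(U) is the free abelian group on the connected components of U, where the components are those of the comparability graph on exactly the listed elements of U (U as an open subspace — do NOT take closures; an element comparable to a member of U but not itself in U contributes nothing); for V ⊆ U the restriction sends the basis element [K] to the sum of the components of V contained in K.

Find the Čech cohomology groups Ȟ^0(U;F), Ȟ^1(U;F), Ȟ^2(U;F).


Ȟ^0(U;F) ≅ Z^6; Ȟ^1(U;F) ≅ 0; Ȟ^2(U;F) ≅ 0

nerve of the cover:
  A13={t,v} A23={p}
components per intersection:
  A1: {t,v}
  A2: {p} {r} {u}
  A3: {p} {q} {s} {t,v}
  A13: {t,v}
  A23: {p}
C dims 8,2; δ0: rk 2, SNF 1^2
Ȟ^0 = (8 − 2) − 0 = 6, so Ȟ^0 ≅ Z^6
Ȟ^1 = (2 − 0) − 2 = 0, so Ȟ^1 ≅ 0
Ȟ^2 = (0 − 0) − 0 = 0, so Ȟ^2 ≅ 0


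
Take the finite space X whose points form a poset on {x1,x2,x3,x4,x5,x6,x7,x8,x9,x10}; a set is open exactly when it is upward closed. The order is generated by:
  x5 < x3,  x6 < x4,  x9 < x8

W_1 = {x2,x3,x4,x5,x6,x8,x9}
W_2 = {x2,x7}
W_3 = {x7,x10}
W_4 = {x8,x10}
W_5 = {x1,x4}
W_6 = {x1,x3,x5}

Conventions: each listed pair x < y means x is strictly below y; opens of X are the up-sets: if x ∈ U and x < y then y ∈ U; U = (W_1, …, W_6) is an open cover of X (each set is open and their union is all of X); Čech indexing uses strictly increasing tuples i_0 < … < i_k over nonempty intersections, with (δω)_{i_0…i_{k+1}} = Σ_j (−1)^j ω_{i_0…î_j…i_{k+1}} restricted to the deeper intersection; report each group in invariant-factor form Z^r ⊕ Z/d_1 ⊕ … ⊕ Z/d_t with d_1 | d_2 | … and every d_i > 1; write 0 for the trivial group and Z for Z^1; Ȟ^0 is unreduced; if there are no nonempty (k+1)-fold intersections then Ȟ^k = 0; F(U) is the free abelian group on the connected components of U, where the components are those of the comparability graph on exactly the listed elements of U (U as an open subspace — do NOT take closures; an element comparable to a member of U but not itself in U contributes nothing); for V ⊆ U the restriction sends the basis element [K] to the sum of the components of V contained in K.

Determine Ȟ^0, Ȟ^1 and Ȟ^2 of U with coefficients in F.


Ȟ^0(U;F) ≅ Z^7; Ȟ^1(U;F) ≅ 0; Ȟ^2(U;F) ≅ 0

cover nerve:
  W12={x2} W14={x8} W15={x4} W16={x3,x5} W23={x7} W34={x10} W56={x1}
components per intersection:
  W1: {x2} {x3,x5} {x4,x6} {x8,x9}
  W2: {x2} {x7}
  W3: {x7} {x10}
  W4: {x8} {x10}
  W5: {x1} {x4}
  W6: {x1} {x3,x5}
  W12: {x2}
  W14: {x8}
  W15: {x4}
  W16: {x3,x5}
  W23: {x7}
  W34: {x10}
  W56: {x1}
C dims 14,7; δ0: rk 7, SNF 1^7
Ȟ^0: (14−7)−0=7 ⇒ Z^7
Ȟ^1: (7−0)−7=0 ⇒ 0
Ȟ^2: (0−0)−0=0 ⇒ 0


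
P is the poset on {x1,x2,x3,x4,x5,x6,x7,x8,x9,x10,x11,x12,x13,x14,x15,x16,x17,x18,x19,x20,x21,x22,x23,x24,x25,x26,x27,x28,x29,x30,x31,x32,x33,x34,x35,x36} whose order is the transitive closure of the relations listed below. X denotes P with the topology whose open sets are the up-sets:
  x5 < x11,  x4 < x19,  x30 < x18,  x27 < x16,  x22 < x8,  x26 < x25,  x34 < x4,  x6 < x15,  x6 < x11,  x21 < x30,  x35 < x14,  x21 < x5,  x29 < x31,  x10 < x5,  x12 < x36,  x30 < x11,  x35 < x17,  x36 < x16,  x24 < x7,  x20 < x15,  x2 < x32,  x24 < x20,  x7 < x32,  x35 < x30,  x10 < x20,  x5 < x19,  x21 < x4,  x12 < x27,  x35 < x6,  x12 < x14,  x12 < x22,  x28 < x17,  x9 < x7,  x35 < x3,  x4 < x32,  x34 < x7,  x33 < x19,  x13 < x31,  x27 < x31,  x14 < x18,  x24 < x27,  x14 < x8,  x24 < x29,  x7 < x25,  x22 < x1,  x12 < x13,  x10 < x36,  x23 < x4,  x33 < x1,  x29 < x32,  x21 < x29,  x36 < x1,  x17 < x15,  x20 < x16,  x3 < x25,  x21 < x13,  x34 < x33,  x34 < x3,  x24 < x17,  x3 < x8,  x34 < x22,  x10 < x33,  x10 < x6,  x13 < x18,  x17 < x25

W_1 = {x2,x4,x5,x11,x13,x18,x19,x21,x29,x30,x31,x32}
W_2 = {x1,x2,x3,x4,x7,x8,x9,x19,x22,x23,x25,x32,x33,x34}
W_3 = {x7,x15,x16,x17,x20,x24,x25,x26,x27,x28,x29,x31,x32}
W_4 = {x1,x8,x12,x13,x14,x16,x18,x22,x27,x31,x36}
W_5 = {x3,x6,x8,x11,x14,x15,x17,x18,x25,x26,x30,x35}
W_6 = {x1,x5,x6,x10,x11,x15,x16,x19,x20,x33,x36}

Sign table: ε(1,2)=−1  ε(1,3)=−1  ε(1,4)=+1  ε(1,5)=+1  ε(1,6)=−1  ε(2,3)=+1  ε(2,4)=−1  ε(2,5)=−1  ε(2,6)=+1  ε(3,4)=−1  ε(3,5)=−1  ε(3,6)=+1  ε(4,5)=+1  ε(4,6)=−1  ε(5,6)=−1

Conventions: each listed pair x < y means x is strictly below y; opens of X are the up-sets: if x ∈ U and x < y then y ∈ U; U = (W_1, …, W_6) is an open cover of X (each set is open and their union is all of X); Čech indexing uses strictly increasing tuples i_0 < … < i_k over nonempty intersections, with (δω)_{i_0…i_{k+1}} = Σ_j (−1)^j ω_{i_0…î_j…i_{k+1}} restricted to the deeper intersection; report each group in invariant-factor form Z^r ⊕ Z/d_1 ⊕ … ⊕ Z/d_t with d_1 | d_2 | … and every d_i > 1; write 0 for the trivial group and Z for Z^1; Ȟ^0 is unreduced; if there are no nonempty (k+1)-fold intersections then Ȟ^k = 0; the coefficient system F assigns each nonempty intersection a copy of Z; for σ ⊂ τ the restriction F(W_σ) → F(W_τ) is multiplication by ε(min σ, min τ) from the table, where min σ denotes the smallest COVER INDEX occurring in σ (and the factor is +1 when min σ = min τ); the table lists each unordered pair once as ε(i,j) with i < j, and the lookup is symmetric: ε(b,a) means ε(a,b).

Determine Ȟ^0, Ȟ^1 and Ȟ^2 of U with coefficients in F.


nonempty intersections:
  W12={x2,x4,x19,x32} W13={x29,x31,x32} W14={x13,x18,x31} W15={x11,x18,x30} W16={x5,x11,x19} W23={x7,x25,x32} W24={x1,x8,x22} W25={x3,x8,x25} W26={x1,x19,x33} W34={x16,x27,x31} W35={x15,x17,x25,x26} W36={x15,x16,x20} W45={x8,x14,x18} W46={x1,x16,x36} W56={x6,x11,x15}
  W123={x32} W126={x19} W134={x31} W145={x18} W156={x11} W235={x25} W245={x8} W246={x1} W346={x16} W356={x15}
C dims 6,15,10; δ0: rk 5, SNF 1^5; δ1: rk 10, SNF 1^9·2
Ȟ^0: (6−5)−0=1 ⇒ Z
Ȟ^1: (15−10)−5=0 ⇒ 0
Ȟ^2: (10−0)−10=0 plus torsion [2] ⇒ Z/2

Ȟ^0(U;F) ≅ Z; Ȟ^1(U;F) ≅ 0; Ȟ^2(U;F) ≅ Z/2


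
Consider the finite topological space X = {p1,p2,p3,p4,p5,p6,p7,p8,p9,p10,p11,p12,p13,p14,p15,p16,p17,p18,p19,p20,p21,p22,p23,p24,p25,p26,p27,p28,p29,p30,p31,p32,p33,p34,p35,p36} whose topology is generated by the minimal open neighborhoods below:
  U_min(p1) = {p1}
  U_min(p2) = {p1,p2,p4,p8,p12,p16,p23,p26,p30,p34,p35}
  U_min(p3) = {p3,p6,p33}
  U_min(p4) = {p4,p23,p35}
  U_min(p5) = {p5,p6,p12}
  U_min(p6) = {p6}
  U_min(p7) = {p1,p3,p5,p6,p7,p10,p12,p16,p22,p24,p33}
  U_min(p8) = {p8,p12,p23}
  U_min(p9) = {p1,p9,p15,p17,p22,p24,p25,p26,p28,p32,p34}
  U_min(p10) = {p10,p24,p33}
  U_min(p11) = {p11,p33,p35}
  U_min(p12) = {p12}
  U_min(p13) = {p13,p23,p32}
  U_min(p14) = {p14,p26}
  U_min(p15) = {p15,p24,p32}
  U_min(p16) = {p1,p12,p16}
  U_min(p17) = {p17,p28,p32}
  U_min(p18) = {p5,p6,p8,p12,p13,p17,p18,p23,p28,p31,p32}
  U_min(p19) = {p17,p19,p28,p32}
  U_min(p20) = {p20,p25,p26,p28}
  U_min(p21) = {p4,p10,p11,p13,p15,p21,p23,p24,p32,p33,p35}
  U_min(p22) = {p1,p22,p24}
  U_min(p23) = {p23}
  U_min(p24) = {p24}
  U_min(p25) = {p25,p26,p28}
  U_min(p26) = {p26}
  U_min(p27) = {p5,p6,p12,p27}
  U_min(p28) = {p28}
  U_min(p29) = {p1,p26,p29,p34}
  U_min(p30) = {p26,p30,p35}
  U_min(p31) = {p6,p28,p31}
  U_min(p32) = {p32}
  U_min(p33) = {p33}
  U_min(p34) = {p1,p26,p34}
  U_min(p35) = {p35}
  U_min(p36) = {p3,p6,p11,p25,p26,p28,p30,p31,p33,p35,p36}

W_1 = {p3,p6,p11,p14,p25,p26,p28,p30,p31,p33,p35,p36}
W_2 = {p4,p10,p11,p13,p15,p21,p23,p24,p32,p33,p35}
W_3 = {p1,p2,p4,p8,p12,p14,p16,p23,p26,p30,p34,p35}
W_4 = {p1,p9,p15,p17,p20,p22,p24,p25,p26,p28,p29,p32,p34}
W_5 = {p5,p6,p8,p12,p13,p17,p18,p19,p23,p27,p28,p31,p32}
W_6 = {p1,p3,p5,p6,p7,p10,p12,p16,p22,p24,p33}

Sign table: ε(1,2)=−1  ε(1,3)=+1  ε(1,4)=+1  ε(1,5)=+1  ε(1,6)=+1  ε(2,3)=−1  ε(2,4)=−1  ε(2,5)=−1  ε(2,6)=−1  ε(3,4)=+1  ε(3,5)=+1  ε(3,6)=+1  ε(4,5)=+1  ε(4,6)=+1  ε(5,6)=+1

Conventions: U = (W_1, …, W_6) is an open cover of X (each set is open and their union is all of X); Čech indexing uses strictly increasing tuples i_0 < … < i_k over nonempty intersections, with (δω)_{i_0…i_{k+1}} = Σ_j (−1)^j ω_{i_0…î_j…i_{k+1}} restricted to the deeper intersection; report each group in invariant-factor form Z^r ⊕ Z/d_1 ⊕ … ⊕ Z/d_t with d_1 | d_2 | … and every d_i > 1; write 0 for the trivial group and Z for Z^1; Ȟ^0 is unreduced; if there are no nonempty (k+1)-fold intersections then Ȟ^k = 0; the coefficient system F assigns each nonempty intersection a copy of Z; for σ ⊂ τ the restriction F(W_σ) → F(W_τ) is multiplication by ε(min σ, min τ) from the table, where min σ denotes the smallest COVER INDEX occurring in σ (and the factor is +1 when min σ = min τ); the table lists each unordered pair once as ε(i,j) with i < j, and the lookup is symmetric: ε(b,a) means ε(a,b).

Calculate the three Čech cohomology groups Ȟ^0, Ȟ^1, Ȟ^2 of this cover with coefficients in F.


cover nerve:
  W12={p11,p33,p35} W13={p14,p26,p30,p35} W14={p25,p26,p28} W15={p6,p28,p31} W16={p3,p6,p33} W23={p4,p23,p35} W24={p15,p24,p32} W25={p13,p23,p32} W26={p10,p24,p33} W34={p1,p26,p34} W35={p8,p12,p23} W36={p1,p12,p16} W45={p17,p28,p32} W46={p1,p22,p24} W56={p5,p6,p12}
  W123={p35} W126={p33} W134={p26} W145={p28} W156={p6} W235={p23} W245={p32} W246={p24} W346={p1} W356={p12}
C dims 6,15,10; δ0: rk 5, SNF 1^5; δ1: rk 10, SNF 1^9·2
Ȟ^0: (6−5)−0=1 ⇒ Z
Ȟ^1: (15−10)−5=0 ⇒ 0
Ȟ^2: (10−0)−10=0 plus torsion [2] ⇒ Z/2

Ȟ^0 ≅ Z,  Ȟ^1 ≅ 0,  Ȟ^2 ≅ Z/2


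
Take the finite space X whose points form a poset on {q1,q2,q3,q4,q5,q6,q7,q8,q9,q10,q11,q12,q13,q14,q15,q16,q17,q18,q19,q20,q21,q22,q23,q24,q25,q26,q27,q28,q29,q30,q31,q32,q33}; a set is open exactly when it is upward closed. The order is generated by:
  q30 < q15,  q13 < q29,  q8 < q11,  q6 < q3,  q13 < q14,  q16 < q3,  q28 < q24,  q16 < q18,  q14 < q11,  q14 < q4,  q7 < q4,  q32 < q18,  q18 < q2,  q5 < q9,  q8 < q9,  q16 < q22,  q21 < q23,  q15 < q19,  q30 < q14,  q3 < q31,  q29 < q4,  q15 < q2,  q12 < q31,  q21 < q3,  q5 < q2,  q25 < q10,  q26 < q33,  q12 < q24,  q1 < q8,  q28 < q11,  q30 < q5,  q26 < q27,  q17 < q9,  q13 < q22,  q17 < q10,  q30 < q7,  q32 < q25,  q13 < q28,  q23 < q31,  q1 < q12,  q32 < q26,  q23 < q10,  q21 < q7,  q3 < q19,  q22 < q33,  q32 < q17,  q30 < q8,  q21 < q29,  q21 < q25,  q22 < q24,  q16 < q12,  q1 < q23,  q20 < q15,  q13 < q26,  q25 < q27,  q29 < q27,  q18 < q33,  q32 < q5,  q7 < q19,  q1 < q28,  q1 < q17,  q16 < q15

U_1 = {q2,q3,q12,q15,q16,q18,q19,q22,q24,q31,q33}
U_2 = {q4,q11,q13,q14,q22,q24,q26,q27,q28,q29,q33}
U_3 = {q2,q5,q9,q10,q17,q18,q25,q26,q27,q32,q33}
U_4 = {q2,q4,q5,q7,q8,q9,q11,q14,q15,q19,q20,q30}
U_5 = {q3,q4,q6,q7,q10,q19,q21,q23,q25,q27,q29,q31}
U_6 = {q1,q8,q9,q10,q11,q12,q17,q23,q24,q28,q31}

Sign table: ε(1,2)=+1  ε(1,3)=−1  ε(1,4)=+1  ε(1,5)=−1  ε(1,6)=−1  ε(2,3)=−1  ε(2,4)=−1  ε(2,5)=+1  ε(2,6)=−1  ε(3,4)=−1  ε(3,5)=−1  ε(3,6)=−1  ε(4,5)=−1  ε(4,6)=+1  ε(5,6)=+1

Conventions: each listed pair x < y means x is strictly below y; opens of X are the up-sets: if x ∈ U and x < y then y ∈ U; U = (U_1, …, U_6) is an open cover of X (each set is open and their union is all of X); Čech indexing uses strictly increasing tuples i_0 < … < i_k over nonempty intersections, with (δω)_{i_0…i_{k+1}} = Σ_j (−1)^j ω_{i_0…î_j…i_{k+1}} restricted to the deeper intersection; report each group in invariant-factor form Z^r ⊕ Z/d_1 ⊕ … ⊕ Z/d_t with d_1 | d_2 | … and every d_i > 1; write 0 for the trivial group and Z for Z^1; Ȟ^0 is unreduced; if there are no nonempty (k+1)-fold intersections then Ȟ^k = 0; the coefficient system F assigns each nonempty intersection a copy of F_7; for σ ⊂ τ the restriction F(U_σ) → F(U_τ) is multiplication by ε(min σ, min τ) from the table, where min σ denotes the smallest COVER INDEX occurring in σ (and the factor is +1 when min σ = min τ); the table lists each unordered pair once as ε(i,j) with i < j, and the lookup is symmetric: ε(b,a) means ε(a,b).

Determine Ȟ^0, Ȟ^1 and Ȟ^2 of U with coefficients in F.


Ȟ^0 ≅ 0, Ȟ^1 ≅ 0 and Ȟ^2 ≅ Z/7

nerve simplices:
  U12={q22,q24,q33} U13={q2,q18,q33} U14={q2,q15,q19} U15={q3,q19,q31} U16={q12,q24,q31} U23={q26,q27,q33} U24={q4,q11,q14} U25={q4,q27,q29} U26={q11,q24,q28} U34={q2,q5,q9} U35={q10,q25,q27} U36={q9,q10,q17} U45={q4,q7,q19} U46={q8,q9,q11} U56={q10,q23,q31}
  U123={q33} U126={q24} U134={q2} U145={q19} U156={q31} U235={q27} U245={q4} U246={q11} U346={q9} U356={q10}
C dims 6,15,10; δ0: rk_F7 6; δ1: rk_F7 9
degree 0: 6−6−0 = 0 → Ȟ^0 ≅ 0
degree 1: 15−9−6 = 0 → Ȟ^1 ≅ 0
degree 2: 10−0−9 = 1 → Ȟ^2 ≅ Z/7


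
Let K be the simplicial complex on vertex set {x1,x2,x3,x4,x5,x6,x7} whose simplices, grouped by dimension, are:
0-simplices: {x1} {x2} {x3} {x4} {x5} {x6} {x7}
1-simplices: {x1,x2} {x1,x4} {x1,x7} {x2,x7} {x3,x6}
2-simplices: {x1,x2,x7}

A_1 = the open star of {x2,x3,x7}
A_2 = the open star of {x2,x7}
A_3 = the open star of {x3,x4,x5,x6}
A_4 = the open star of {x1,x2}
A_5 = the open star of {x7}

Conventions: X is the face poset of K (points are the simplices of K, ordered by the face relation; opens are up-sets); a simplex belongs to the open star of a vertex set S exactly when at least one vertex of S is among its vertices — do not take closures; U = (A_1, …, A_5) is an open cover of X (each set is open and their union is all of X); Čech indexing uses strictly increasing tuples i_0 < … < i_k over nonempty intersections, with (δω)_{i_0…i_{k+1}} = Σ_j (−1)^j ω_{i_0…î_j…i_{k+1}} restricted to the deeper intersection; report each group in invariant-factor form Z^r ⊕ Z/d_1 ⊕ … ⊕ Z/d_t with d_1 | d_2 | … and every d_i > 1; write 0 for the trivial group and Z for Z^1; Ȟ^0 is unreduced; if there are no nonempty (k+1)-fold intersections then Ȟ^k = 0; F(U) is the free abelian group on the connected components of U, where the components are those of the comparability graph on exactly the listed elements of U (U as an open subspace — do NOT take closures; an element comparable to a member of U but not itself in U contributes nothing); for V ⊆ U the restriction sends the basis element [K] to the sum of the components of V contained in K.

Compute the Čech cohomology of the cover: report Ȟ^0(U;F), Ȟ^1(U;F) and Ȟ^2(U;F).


Ȟ^0 = Z^3, Ȟ^1 = 0 and Ȟ^2 = 0

nerve simplices:
  A1={{x2},{x3},{x7},{x1,x2},{x1,x7},{x2,x7},{x3,x6},{x1,x2,x7}} A2={{x2},{x7},{x1,x2},{x1,x7},{x2,x7},{x1,x2,x7}} A3={{x3},{x4},{x5},{x6},{x1,x4},{x3,x6}} A4={{x1},{x2},{x1,x2},{x1,x4},{x1,x7},{x2,x7},{x1,x2,x7}} A5={{x7},{x1,x7},{x2,x7},{x1,x2,x7}}
  A12={{x2},{x7},{x1,x2},{x1,x7},{x2,x7},{x1,x2,x7}} A13={{x3},{x3,x6}} A14={{x2},{x1,x2},{x1,x7},{x2,x7},{x1,x2,x7}} A15={{x7},{x1,x7},{x2,x7},{x1,x2,x7}} A24={{x2},{x1,x2},{x1,x7},{x2,x7},{x1,x2,x7}} A25={{x7},{x1,x7},{x2,x7},{x1,x2,x7}} A34={{x1,x4}} A45={{x1,x7},{x2,x7},{x1,x2,x7}}
  A124={{x2},{x1,x2},{x1,x7},{x2,x7},{x1,x2,x7}} A125={{x7},{x1,x7},{x2,x7},{x1,x2,x7}} A145={{x1,x7},{x2,x7},{x1,x2,x7}} A245={{x1,x7},{x2,x7},{x1,x2,x7}}
  A1245={{x1,x7},{x2,x7},{x1,x2,x7}}
components per intersection:
  A1: {{x2},{x7},{x1,x2},{x1,x7},{x2,x7},{x1,x2,x7}} {{x3},{x3,x6}}
  A2: {{x2},{x7},{x1,x2},{x1,x7},{x2,x7},{x1,x2,x7}}
  A3: {{x3},{x6},{x3,x6}} {{x4},{x1,x4}} {{x5}}
  A4: {{x1},{x2},{x1,x2},{x1,x4},{x1,x7},{x2,x7},{x1,x2,x7}}
  A5: {{x7},{x1,x7},{x2,x7},{x1,x2,x7}}
  A12: {{x2},{x7},{x1,x2},{x1,x7},{x2,x7},{x1,x2,x7}}
  A13: {{x3},{x3,x6}}
  A14: {{x2},{x1,x2},{x1,x7},{x2,x7},{x1,x2,x7}}
  A15: {{x7},{x1,x7},{x2,x7},{x1,x2,x7}}
  A24: {{x2},{x1,x2},{x1,x7},{x2,x7},{x1,x2,x7}}
  A25: {{x7},{x1,x7},{x2,x7},{x1,x2,x7}}
  A34: {{x1,x4}}
  A45: {{x1,x7},{x2,x7},{x1,x2,x7}}
  A124: {{x2},{x1,x2},{x1,x7},{x2,x7},{x1,x2,x7}}
  A125: {{x7},{x1,x7},{x2,x7},{x1,x2,x7}}
  A145: {{x1,x7},{x2,x7},{x1,x2,x7}}
  A245: {{x1,x7},{x2,x7},{x1,x2,x7}}
  A1245: {{x1,x7},{x2,x7},{x1,x2,x7}}
C dims 8,8,4,1; δ0: rk 5, SNF 1^5; δ1: rk 3, SNF 1^3; δ2: rk 1, SNF 1^1
degree 0: 8−5−0 = 3 → Ȟ^0 ≅ Z^3
degree 1: 8−3−5 = 0 → Ȟ^1 ≅ 0
degree 2: 4−1−3 = 0 → Ȟ^2 ≅ 0


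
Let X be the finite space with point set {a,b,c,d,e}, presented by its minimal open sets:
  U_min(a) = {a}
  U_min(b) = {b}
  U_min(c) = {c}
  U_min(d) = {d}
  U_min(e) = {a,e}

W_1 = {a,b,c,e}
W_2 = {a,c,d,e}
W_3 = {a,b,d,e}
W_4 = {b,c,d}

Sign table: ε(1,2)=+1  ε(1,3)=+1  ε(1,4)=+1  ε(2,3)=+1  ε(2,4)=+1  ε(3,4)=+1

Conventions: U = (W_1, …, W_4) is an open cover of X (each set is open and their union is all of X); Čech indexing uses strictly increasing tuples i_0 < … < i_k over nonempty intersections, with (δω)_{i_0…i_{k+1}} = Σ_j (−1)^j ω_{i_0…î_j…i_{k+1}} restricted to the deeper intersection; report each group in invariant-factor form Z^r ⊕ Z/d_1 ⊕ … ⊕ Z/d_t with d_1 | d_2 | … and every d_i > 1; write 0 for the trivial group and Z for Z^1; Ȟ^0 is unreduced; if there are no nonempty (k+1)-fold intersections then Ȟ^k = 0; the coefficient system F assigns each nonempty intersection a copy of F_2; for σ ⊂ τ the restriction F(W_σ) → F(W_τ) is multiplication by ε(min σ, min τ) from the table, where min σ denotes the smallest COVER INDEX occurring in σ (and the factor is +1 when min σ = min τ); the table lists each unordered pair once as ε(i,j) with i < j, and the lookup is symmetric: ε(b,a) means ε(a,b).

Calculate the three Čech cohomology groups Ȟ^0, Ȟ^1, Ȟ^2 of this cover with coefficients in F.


nerve of the cover:
  W12={a,c,e} W13={a,b,e} W14={b,c} W23={a,d,e} W24={c,d} W34={b,d}
  W123={a,e} W124={c} W134={b} W234={d}
C dims 4,6,4; δ0: rk_F2 3; δ1: rk_F2 3
Ȟ^0 = (4 − 3) − 0 = 1, so Ȟ^0 ≅ Z/2
Ȟ^1 = (6 − 3) − 3 = 0, so Ȟ^1 ≅ 0
Ȟ^2 = (4 − 0) − 3 = 1, so Ȟ^2 ≅ Z/2

Ȟ^0(U;F) ≅ Z/2, Ȟ^1(U;F) ≅ 0 and Ȟ^2(U;F) ≅ Z/2


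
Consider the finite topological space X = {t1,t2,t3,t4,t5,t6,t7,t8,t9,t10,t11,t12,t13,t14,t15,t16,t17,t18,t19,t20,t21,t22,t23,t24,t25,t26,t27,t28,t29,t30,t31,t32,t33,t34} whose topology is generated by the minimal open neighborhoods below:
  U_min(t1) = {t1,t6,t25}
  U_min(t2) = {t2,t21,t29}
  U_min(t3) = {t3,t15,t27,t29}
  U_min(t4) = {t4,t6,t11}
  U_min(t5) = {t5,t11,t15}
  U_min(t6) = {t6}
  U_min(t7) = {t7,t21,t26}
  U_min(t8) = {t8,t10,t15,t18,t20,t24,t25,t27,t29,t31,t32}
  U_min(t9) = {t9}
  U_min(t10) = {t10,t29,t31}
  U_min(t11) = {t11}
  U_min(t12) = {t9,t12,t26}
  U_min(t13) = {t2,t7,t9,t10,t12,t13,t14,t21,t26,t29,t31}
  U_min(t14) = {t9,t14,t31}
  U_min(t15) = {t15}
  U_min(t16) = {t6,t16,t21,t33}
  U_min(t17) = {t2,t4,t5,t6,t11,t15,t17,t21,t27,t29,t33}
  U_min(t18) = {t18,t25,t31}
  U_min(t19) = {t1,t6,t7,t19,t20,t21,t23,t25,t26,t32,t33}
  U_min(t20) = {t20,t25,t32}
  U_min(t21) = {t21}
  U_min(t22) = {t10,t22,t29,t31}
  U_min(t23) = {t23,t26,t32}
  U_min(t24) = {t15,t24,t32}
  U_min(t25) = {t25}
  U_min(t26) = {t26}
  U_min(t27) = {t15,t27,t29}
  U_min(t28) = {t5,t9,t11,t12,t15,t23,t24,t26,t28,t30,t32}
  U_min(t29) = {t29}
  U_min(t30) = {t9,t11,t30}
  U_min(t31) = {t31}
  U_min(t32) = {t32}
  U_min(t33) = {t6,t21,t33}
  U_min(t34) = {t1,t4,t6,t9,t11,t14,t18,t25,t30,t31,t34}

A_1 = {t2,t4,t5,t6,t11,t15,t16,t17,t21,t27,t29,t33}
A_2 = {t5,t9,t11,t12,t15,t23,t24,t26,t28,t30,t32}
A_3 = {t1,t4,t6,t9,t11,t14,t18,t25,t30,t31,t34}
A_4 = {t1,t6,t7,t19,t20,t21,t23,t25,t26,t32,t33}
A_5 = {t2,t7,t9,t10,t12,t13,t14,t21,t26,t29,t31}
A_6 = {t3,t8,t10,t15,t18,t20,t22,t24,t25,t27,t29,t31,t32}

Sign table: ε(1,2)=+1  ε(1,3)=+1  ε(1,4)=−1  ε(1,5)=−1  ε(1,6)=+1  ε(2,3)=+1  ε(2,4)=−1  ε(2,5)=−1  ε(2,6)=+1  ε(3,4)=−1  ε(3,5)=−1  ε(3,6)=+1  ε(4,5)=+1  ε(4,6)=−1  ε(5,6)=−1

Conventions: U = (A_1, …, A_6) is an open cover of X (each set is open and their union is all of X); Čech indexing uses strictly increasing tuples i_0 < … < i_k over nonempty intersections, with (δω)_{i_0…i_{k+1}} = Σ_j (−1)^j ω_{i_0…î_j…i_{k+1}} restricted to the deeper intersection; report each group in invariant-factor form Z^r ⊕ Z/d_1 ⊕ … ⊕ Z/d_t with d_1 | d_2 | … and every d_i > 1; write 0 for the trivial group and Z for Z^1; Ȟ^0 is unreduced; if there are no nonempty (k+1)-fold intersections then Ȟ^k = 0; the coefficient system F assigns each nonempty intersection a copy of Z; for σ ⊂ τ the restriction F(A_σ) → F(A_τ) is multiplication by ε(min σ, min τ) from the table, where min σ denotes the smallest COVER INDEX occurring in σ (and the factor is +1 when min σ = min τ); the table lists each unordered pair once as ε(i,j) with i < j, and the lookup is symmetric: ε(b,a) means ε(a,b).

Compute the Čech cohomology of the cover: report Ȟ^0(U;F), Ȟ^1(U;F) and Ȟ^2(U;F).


nerve simplices:
  A12={t5,t11,t15} A13={t4,t6,t11} A14={t6,t21,t33} A15={t2,t21,t29} A16={t15,t27,t29} A23={t9,t11,t30} A24={t23,t26,t32} A25={t9,t12,t26} A26={t15,t24,t32} A34={t1,t6,t25} A35={t9,t14,t31} A36={t18,t25,t31} A45={t7,t21,t26} A46={t20,t25,t32} A56={t10,t29,t31}
  A123={t11} A126={t15} A134={t6} A145={t21} A156={t29} A235={t9} A245={t26} A246={t32} A346={t25} A356={t31}
C dims 6,15,10; δ0: rk 5, SNF 1^5; δ1: rk 10, SNF 1^9·2
degree 0: 6−5−0 = 1 → Ȟ^0 ≅ Z
degree 1: 15−10−5 = 0 → Ȟ^1 ≅ 0
degree 2: 10−0−10 = 0 plus torsion [2] → Ȟ^2 ≅ Z/2

Ȟ^0 ≅ Z,  Ȟ^1 ≅ 0,  Ȟ^2 ≅ Z/2


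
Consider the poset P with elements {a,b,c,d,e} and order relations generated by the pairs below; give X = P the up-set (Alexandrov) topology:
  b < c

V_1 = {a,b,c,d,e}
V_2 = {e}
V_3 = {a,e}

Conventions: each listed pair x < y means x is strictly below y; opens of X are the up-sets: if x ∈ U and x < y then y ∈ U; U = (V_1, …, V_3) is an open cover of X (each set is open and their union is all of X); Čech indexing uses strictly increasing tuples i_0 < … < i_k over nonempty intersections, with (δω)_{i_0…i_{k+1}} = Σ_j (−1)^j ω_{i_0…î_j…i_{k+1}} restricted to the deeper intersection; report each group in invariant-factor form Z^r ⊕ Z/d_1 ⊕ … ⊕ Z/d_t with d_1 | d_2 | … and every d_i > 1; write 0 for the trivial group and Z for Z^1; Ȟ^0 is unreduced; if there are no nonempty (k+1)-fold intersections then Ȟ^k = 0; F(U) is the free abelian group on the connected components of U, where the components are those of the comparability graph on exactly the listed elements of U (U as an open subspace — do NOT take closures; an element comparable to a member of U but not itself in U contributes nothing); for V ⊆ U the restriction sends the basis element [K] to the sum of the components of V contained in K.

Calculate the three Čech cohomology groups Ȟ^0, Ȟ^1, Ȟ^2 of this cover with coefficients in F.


intersection data:
  V12={e} V13={a,e} V23={e}
  V123={e}
components per intersection:
  V1: {a} {b,c} {d} {e}
  V2: {e}
  V3: {a} {e}
  V12: {e}
  V13: {a} {e}
  V23: {e}
  V123: {e}
C dims 7,4,1; δ0: rk 3, SNF 1^3; δ1: rk 1, SNF 1^1
Ȟ^0 = (7 − 3) − 0 = 4, so Ȟ^0 ≅ Z^4
Ȟ^1 = (4 − 1) − 3 = 0, so Ȟ^1 ≅ 0
Ȟ^2 = (1 − 0) − 1 = 0, so Ȟ^2 ≅ 0

Ȟ^0 ≅ Z^4, Ȟ^1 ≅ 0, Ȟ^2 ≅ 0


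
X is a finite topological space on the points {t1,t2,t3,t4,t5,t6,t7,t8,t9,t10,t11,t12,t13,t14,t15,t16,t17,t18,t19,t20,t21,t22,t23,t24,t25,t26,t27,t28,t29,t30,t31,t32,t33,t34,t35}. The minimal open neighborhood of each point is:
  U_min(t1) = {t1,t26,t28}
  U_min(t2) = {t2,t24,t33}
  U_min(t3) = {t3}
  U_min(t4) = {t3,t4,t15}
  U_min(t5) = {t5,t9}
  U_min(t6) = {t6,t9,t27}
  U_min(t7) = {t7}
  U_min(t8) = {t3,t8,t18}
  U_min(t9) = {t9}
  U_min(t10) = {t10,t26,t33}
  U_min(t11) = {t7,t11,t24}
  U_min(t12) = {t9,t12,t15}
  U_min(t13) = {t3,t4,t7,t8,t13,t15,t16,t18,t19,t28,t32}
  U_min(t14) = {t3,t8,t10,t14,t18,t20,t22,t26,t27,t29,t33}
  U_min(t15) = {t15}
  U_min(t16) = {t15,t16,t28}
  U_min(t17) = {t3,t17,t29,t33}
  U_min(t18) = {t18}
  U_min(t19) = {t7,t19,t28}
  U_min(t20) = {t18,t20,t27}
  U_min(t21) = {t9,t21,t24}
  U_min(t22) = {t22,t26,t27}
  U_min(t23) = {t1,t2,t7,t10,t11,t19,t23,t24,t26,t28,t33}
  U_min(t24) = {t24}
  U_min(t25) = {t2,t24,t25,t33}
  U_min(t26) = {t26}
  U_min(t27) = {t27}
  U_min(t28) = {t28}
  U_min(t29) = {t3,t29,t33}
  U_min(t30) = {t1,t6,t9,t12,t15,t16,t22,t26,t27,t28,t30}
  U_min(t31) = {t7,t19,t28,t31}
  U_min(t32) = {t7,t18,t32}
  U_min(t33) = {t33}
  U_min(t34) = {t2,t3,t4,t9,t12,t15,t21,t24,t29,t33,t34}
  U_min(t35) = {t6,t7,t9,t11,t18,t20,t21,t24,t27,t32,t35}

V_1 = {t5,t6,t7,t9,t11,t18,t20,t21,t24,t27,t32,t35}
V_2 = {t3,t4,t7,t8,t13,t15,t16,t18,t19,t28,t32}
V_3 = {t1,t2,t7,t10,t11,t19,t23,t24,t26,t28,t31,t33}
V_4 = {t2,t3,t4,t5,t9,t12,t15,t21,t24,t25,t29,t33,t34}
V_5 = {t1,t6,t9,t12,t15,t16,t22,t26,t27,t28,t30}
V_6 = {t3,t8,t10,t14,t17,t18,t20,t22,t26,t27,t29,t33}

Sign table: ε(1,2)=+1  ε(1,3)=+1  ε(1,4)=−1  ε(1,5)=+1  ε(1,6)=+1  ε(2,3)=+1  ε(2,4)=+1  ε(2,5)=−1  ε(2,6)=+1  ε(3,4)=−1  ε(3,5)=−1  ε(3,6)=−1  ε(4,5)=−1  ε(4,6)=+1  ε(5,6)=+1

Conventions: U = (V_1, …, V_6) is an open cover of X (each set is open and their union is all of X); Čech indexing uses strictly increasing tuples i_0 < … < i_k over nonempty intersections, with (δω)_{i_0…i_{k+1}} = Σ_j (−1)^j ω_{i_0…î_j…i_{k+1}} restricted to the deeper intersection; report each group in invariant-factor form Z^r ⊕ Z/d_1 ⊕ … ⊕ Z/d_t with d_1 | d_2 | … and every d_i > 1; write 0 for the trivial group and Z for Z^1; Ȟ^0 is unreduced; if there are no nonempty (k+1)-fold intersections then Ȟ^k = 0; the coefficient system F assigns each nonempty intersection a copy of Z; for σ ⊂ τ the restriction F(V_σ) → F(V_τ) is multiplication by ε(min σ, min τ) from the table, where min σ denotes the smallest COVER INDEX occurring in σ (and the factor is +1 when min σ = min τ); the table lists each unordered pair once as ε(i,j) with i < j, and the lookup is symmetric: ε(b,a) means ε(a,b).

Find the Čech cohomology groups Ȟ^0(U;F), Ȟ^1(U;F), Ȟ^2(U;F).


cover nerve:
  V12={t7,t18,t32} V13={t7,t11,t24} V14={t5,t9,t21,t24} V15={t6,t9,t27} V16={t18,t20,t27} V23={t7,t19,t28} V24={t3,t4,t15} V25={t15,t16,t28} V26={t3,t8,t18} V34={t2,t24,t33} V35={t1,t26,t28} V36={t10,t26,t33} V45={t9,t12,t15} V46={t3,t29,t33} V56={t22,t26,t27}
  V123={t7} V126={t18} V134={t24} V145={t9} V156={t27} V235={t28} V245={t15} V246={t3} V346={t33} V356={t26}
C dims 6,15,10; δ0: rk 6, SNF 1^5·2; δ1: rk 9, SNF 1^9
Ȟ^0: (6−6)−0=0 ⇒ 0
Ȟ^1: (15−9)−6=0 plus torsion [2] ⇒ Z/2
Ȟ^2: (10−0)−9=1 ⇒ Z

Ȟ^0(U;F) ≅ 0,  Ȟ^1(U;F) ≅ Z/2,  Ȟ^2(U;F) ≅ Z


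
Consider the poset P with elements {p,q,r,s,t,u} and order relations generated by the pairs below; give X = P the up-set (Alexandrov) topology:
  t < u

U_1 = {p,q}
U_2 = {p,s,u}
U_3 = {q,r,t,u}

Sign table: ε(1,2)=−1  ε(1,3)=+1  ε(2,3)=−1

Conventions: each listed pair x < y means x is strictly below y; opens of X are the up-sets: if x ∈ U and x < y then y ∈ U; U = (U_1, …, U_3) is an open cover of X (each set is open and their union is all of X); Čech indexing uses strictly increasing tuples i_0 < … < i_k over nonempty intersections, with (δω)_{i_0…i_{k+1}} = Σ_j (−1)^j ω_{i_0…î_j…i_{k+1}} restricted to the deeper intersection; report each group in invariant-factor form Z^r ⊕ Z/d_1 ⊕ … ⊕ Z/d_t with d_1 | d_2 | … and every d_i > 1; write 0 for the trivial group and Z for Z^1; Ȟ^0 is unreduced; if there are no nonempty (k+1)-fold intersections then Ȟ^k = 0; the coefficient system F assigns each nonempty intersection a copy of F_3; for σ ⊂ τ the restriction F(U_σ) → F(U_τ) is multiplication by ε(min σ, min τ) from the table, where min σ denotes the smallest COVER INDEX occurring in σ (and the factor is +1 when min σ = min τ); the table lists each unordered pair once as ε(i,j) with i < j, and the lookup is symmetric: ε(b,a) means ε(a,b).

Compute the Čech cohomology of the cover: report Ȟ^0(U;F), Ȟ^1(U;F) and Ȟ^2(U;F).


nerve of the cover:
  U12={p} U13={q} U23={u}
C dims 3,3; δ0: rk_F3 2
Ȟ^0 = (3 − 2) − 0 = 1, so Ȟ^0 ≅ Z/3
Ȟ^1 = (3 − 0) − 2 = 1, so Ȟ^1 ≅ Z/3
Ȟ^2 = (0 − 0) − 0 = 0, so Ȟ^2 ≅ 0

Ȟ^0(U;F) ≅ Z/3, Ȟ^1(U;F) ≅ Z/3, Ȟ^2(U;F) ≅ 0


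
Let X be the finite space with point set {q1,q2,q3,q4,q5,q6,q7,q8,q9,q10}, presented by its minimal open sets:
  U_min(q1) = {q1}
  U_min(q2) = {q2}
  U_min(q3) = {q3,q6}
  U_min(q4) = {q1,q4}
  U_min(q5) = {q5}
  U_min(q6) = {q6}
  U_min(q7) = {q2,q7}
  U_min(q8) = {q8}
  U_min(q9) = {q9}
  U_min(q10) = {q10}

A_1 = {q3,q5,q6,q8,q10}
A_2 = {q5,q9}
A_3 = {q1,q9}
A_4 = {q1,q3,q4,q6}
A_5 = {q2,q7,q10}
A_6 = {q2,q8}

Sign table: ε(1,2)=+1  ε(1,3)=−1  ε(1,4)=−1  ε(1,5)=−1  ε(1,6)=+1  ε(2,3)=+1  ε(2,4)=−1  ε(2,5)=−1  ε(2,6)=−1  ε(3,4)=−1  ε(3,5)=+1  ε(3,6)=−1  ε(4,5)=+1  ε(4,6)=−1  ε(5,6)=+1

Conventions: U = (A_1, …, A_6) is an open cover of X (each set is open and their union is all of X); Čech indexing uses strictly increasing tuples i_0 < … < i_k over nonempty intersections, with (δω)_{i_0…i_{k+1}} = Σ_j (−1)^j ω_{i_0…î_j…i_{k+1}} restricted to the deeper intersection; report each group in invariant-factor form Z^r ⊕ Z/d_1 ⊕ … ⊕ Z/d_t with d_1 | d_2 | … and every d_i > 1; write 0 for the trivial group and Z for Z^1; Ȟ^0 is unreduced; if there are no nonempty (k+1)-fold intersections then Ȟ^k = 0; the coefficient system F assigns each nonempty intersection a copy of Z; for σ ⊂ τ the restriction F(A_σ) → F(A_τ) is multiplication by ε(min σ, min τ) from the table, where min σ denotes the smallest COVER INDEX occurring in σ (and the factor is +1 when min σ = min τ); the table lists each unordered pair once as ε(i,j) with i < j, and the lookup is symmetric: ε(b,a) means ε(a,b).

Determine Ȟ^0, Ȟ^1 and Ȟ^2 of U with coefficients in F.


cover nerve:
  A12={q5} A14={q3,q6} A15={q10} A16={q8} A23={q9} A34={q1} A56={q2}
C dims 6,7; δ0: rk 6, SNF 1^5·2
Ȟ^0: (6−6)−0=0 ⇒ 0
Ȟ^1: (7−0)−6=1 plus torsion [2] ⇒ Z ⊕ Z/2
Ȟ^2: (0−0)−0=0 ⇒ 0

Ȟ^0 = 0; Ȟ^1 = Z ⊕ Z/2; Ȟ^2 = 0


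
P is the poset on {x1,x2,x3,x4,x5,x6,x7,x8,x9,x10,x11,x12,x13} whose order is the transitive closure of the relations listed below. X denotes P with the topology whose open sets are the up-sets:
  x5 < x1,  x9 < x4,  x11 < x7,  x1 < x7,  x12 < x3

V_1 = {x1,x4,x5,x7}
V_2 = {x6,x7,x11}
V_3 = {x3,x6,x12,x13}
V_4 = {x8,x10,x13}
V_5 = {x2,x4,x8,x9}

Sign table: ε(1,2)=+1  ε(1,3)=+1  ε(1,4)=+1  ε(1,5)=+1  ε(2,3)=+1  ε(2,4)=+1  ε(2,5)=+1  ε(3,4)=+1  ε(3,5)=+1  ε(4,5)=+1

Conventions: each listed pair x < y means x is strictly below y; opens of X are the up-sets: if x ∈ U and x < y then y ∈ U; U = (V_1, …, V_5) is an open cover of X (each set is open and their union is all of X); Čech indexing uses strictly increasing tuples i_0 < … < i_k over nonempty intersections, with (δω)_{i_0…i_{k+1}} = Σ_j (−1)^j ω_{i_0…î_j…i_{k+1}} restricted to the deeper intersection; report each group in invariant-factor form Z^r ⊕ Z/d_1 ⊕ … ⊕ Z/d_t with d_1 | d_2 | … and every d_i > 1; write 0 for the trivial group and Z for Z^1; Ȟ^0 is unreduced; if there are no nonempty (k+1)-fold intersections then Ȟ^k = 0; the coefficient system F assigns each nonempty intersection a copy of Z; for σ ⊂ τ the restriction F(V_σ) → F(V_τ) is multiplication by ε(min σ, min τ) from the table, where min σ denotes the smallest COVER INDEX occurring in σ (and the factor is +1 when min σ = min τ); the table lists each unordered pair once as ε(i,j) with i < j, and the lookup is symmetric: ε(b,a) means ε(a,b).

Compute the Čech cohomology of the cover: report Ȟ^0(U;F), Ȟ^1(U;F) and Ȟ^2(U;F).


Ȟ^0(U;F) ≅ Z, Ȟ^1(U;F) ≅ Z and Ȟ^2(U;F) ≅ 0

nerve simplices:
  V12={x7} V15={x4} V23={x6} V34={x13} V45={x8}
C dims 5,5; δ0: rk 4, SNF 1^4
degree 0: 5−4−0 = 1 → Ȟ^0 ≅ Z
degree 1: 5−0−4 = 1 → Ȟ^1 ≅ Z
degree 2: 0−0−0 = 0 → Ȟ^2 ≅ 0


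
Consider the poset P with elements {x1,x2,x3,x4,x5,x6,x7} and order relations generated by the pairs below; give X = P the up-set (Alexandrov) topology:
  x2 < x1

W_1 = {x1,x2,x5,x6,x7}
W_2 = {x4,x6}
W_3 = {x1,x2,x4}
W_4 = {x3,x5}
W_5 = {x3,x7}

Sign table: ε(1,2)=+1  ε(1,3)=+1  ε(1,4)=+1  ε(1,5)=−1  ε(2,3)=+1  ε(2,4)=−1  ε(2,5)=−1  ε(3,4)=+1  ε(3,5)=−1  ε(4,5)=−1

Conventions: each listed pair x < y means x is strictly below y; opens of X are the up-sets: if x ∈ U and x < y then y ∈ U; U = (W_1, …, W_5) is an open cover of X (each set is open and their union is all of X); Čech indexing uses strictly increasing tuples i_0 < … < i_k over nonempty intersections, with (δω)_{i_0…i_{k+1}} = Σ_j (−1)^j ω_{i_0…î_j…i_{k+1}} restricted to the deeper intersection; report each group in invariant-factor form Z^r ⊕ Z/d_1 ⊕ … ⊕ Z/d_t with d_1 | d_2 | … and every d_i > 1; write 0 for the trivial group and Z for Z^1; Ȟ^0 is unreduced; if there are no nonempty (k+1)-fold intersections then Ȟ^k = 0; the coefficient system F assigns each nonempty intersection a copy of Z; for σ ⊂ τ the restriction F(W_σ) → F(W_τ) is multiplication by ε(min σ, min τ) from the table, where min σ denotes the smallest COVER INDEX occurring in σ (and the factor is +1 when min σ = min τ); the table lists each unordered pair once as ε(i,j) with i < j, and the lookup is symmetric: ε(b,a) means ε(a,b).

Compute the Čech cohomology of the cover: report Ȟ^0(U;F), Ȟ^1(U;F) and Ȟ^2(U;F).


Ȟ^0 = Z; Ȟ^1 = Z^2; Ȟ^2 = 0

nonempty intersections:
  W12={x6} W13={x1,x2} W14={x5} W15={x7} W23={x4} W45={x3}
C dims 5,6; δ0: rk 4, SNF 1^4
Ȟ^0: (5−4)−0=1 ⇒ Z
Ȟ^1: (6−0)−4=2 ⇒ Z^2
Ȟ^2: (0−0)−0=0 ⇒ 0
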